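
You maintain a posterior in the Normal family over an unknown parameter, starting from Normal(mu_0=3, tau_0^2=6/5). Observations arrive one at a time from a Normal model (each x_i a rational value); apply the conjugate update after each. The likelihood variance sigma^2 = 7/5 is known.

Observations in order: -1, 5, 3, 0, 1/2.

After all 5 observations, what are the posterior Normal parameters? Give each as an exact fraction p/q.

mu_0=66/37, tau_0^2=42/185

obs 1: x=-1 → posterior Normal(15/13, 42/65)
obs 2: x=5 → posterior Normal(45/19, 42/95)
obs 3: x=3 → posterior Normal(63/25, 42/125)
obs 4: x=0 → posterior Normal(63/31, 42/155)
obs 5: x=1/2 → posterior Normal(66/37, 42/185)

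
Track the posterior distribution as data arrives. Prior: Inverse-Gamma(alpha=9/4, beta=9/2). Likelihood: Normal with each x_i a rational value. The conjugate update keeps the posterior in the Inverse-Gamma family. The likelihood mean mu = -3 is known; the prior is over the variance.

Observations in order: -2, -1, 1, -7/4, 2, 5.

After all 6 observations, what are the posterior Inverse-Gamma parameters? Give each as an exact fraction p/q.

obs 1: x=-2 → posterior Inverse-Gamma(11/4, 5)
obs 2: x=-1 → posterior Inverse-Gamma(13/4, 7)
obs 3: x=1 → posterior Inverse-Gamma(15/4, 15)
obs 4: x=-7/4 → posterior Inverse-Gamma(17/4, 505/32)
obs 5: x=2 → posterior Inverse-Gamma(19/4, 905/32)
obs 6: x=5 → posterior Inverse-Gamma(21/4, 1929/32)

alpha=21/4, beta=1929/32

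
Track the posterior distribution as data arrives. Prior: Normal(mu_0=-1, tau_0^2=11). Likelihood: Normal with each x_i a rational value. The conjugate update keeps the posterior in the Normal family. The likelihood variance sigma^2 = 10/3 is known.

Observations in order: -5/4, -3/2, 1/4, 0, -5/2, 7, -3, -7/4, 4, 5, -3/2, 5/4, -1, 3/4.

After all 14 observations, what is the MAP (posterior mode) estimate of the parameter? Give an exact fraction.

obs 1: x=-5/4 → posterior Normal(-205/172, 110/43)
obs 2: x=-3/2 → posterior Normal(-403/304, 55/38)
obs 3: x=1/4 → posterior Normal(-185/218, 110/109)
obs 4: x=0 → posterior Normal(-185/284, 55/71)
obs 5: x=-5/2 → posterior Normal(-1, 22/35)
obs 6: x=7 → posterior Normal(7/26, 55/104)
obs 7: x=-3 → posterior Normal(-43/241, 110/241)
obs 8: x=-7/4 → posterior Normal(-403/1096, 55/137)
obs 9: x=4 → posterior Normal(125/1228, 110/307)
obs 10: x=5 → posterior Normal(157/272, 11/34)
obs 11: x=-3/2 → posterior Normal(587/1492, 110/373)
obs 12: x=5/4 → posterior Normal(94/203, 55/203)
obs 13: x=-1 → posterior Normal(155/439, 110/439)
obs 14: x=3/4 → posterior Normal(719/1888, 55/236)

719/1888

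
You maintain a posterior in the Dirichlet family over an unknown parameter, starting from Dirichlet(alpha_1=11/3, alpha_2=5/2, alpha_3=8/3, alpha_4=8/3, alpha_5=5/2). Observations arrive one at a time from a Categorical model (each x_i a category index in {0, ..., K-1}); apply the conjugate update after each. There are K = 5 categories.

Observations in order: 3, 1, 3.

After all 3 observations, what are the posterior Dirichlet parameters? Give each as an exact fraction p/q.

alpha_1=11/3, alpha_2=7/2, alpha_3=8/3, alpha_4=14/3, alpha_5=5/2

obs 1: x=3 → posterior Dirichlet(11/3, 5/2, 8/3, 11/3, 5/2)
obs 2: x=1 → posterior Dirichlet(11/3, 7/2, 8/3, 11/3, 5/2)
obs 3: x=3 → posterior Dirichlet(11/3, 7/2, 8/3, 14/3, 5/2)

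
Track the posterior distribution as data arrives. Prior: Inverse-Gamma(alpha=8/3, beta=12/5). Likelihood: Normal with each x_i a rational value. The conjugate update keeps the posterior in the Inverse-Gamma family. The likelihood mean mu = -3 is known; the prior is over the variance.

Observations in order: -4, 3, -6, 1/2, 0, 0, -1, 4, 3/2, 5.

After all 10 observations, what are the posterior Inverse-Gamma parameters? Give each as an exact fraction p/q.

obs 1: x=-4 → posterior Inverse-Gamma(19/6, 29/10)
obs 2: x=3 → posterior Inverse-Gamma(11/3, 209/10)
obs 3: x=-6 → posterior Inverse-Gamma(25/6, 127/5)
obs 4: x=1/2 → posterior Inverse-Gamma(14/3, 1261/40)
obs 5: x=0 → posterior Inverse-Gamma(31/6, 1441/40)
obs 6: x=0 → posterior Inverse-Gamma(17/3, 1621/40)
obs 7: x=-1 → posterior Inverse-Gamma(37/6, 1701/40)
obs 8: x=4 → posterior Inverse-Gamma(20/3, 2681/40)
obs 9: x=3/2 → posterior Inverse-Gamma(43/6, 1543/20)
obs 10: x=5 → posterior Inverse-Gamma(23/3, 2183/20)

alpha=23/3, beta=2183/20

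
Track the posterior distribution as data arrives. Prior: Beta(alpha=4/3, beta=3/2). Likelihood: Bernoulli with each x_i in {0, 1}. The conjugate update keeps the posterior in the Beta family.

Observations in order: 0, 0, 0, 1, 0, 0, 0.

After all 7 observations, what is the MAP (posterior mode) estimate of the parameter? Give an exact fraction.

8/47

obs 1: x=0 → posterior Beta(4/3, 5/2)
obs 2: x=0 → posterior Beta(4/3, 7/2)
obs 3: x=0 → posterior Beta(4/3, 9/2)
obs 4: x=1 → posterior Beta(7/3, 9/2)
obs 5: x=0 → posterior Beta(7/3, 11/2)
obs 6: x=0 → posterior Beta(7/3, 13/2)
obs 7: x=0 → posterior Beta(7/3, 15/2)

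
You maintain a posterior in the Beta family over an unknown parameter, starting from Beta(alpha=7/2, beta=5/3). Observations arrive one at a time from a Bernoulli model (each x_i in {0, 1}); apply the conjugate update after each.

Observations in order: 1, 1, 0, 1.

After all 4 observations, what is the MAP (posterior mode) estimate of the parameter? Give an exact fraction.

33/43

obs 1: x=1 → posterior Beta(9/2, 5/3)
obs 2: x=1 → posterior Beta(11/2, 5/3)
obs 3: x=0 → posterior Beta(11/2, 8/3)
obs 4: x=1 → posterior Beta(13/2, 8/3)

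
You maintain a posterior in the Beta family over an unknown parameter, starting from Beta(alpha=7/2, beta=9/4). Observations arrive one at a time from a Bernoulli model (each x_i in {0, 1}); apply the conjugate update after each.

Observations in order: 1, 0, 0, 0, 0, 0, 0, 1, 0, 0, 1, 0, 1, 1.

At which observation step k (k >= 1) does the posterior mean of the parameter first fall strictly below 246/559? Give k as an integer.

obs 1: x=1 → posterior Beta(9/2, 9/4)
obs 2: x=0 → posterior Beta(9/2, 13/4)
obs 3: x=0 → posterior Beta(9/2, 17/4)
obs 4: x=0 → posterior Beta(9/2, 21/4)
obs 5: x=0 → posterior Beta(9/2, 25/4)
obs 6: x=0 → posterior Beta(9/2, 29/4)
obs 7: x=0 → posterior Beta(9/2, 33/4)
obs 8: x=1 → posterior Beta(11/2, 33/4)
obs 9: x=0 → posterior Beta(11/2, 37/4)
obs 10: x=0 → posterior Beta(11/2, 41/4)
obs 11: x=1 → posterior Beta(13/2, 41/4)
obs 12: x=0 → posterior Beta(13/2, 45/4)
obs 13: x=1 → posterior Beta(15/2, 45/4)
obs 14: x=1 → posterior Beta(17/2, 45/4)

k = 5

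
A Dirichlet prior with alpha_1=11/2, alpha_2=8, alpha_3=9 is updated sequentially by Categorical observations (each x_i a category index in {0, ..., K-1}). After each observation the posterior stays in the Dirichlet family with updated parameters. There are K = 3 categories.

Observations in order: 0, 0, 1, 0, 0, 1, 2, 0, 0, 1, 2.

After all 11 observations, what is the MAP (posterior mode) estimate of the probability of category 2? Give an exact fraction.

obs 1: x=0 → posterior Dirichlet(13/2, 8, 9)
obs 2: x=0 → posterior Dirichlet(15/2, 8, 9)
obs 3: x=1 → posterior Dirichlet(15/2, 9, 9)
obs 4: x=0 → posterior Dirichlet(17/2, 9, 9)
obs 5: x=0 → posterior Dirichlet(19/2, 9, 9)
obs 6: x=1 → posterior Dirichlet(19/2, 10, 9)
obs 7: x=2 → posterior Dirichlet(19/2, 10, 10)
obs 8: x=0 → posterior Dirichlet(21/2, 10, 10)
obs 9: x=0 → posterior Dirichlet(23/2, 10, 10)
obs 10: x=1 → posterior Dirichlet(23/2, 11, 10)
obs 11: x=2 → posterior Dirichlet(23/2, 11, 11)

20/61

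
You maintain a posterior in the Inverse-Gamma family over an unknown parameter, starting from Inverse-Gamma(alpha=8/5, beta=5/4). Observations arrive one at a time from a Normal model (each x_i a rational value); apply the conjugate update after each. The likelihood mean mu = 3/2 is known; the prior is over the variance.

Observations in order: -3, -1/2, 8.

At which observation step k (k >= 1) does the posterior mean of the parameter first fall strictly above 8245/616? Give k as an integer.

k = 3

obs 1: x=-3 → posterior Inverse-Gamma(21/10, 91/8)
obs 2: x=-1/2 → posterior Inverse-Gamma(13/5, 107/8)
obs 3: x=8 → posterior Inverse-Gamma(31/10, 69/2)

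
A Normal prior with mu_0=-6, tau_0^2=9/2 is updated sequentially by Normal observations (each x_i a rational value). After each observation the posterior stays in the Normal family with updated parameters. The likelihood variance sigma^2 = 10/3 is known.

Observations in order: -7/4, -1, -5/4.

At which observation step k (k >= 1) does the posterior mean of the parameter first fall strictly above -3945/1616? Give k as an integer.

k = 3

obs 1: x=-7/4 → posterior Normal(-669/188, 90/47)
obs 2: x=-1 → posterior Normal(-21/8, 45/37)
obs 3: x=-5/4 → posterior Normal(-228/101, 90/101)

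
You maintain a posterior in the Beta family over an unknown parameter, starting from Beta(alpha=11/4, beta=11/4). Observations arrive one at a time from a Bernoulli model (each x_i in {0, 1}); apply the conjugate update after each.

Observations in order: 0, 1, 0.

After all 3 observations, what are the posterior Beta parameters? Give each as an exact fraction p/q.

obs 1: x=0 → posterior Beta(11/4, 15/4)
obs 2: x=1 → posterior Beta(15/4, 15/4)
obs 3: x=0 → posterior Beta(15/4, 19/4)

alpha=15/4, beta=19/4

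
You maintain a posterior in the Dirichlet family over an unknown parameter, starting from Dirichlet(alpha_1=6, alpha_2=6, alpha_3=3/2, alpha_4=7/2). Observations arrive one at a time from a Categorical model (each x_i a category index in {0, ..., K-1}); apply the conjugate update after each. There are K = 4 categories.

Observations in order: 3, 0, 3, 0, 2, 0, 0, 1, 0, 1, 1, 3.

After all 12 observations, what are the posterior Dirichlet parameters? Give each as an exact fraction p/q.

alpha_1=11, alpha_2=9, alpha_3=5/2, alpha_4=13/2

obs 1: x=3 → posterior Dirichlet(6, 6, 3/2, 9/2)
obs 2: x=0 → posterior Dirichlet(7, 6, 3/2, 9/2)
obs 3: x=3 → posterior Dirichlet(7, 6, 3/2, 11/2)
obs 4: x=0 → posterior Dirichlet(8, 6, 3/2, 11/2)
obs 5: x=2 → posterior Dirichlet(8, 6, 5/2, 11/2)
obs 6: x=0 → posterior Dirichlet(9, 6, 5/2, 11/2)
obs 7: x=0 → posterior Dirichlet(10, 6, 5/2, 11/2)
obs 8: x=1 → posterior Dirichlet(10, 7, 5/2, 11/2)
obs 9: x=0 → posterior Dirichlet(11, 7, 5/2, 11/2)
obs 10: x=1 → posterior Dirichlet(11, 8, 5/2, 11/2)
obs 11: x=1 → posterior Dirichlet(11, 9, 5/2, 11/2)
obs 12: x=3 → posterior Dirichlet(11, 9, 5/2, 13/2)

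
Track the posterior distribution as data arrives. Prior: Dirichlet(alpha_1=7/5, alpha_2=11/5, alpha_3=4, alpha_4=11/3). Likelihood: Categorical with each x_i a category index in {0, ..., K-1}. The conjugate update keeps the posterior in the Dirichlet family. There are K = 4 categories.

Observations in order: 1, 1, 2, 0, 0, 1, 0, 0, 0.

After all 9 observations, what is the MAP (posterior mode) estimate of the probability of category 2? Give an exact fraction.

15/61

obs 1: x=1 → posterior Dirichlet(7/5, 16/5, 4, 11/3)
obs 2: x=1 → posterior Dirichlet(7/5, 21/5, 4, 11/3)
obs 3: x=2 → posterior Dirichlet(7/5, 21/5, 5, 11/3)
obs 4: x=0 → posterior Dirichlet(12/5, 21/5, 5, 11/3)
obs 5: x=0 → posterior Dirichlet(17/5, 21/5, 5, 11/3)
obs 6: x=1 → posterior Dirichlet(17/5, 26/5, 5, 11/3)
obs 7: x=0 → posterior Dirichlet(22/5, 26/5, 5, 11/3)
obs 8: x=0 → posterior Dirichlet(27/5, 26/5, 5, 11/3)
obs 9: x=0 → posterior Dirichlet(32/5, 26/5, 5, 11/3)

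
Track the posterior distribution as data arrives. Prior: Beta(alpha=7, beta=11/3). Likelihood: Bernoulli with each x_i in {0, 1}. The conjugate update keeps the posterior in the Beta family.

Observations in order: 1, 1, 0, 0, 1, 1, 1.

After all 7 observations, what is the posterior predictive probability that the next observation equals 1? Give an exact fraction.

obs 1: x=1 → posterior Beta(8, 11/3)
obs 2: x=1 → posterior Beta(9, 11/3)
obs 3: x=0 → posterior Beta(9, 14/3)
obs 4: x=0 → posterior Beta(9, 17/3)
obs 5: x=1 → posterior Beta(10, 17/3)
obs 6: x=1 → posterior Beta(11, 17/3)
obs 7: x=1 → posterior Beta(12, 17/3)

36/53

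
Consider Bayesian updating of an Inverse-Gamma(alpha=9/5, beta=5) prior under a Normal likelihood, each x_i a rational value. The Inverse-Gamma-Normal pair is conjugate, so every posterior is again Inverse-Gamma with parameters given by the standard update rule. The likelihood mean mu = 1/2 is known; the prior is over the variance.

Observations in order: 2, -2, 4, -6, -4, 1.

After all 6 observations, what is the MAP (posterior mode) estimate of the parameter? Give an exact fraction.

obs 1: x=2 → posterior Inverse-Gamma(23/10, 49/8)
obs 2: x=-2 → posterior Inverse-Gamma(14/5, 37/4)
obs 3: x=4 → posterior Inverse-Gamma(33/10, 123/8)
obs 4: x=-6 → posterior Inverse-Gamma(19/5, 73/2)
obs 5: x=-4 → posterior Inverse-Gamma(43/10, 373/8)
obs 6: x=1 → posterior Inverse-Gamma(24/5, 187/4)

935/116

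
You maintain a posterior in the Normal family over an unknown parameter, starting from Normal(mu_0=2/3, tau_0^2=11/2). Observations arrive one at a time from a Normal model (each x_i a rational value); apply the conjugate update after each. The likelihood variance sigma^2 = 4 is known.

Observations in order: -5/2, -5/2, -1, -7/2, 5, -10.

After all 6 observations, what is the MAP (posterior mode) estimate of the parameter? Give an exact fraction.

obs 1: x=-5/2 → posterior Normal(-7/6, 44/19)
obs 2: x=-5/2 → posterior Normal(-149/90, 22/15)
obs 3: x=-1 → posterior Normal(-182/123, 44/41)
obs 4: x=-7/2 → posterior Normal(-595/312, 11/13)
obs 5: x=5 → posterior Normal(-265/378, 44/63)
obs 6: x=-10 → posterior Normal(-25/12, 22/37)

-25/12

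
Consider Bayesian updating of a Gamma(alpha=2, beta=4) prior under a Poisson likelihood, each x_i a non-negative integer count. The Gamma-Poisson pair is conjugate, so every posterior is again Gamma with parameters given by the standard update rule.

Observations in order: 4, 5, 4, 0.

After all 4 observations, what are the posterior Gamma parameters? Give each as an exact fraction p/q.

obs 1: x=4 → posterior Gamma(6, 5)
obs 2: x=5 → posterior Gamma(11, 6)
obs 3: x=4 → posterior Gamma(15, 7)
obs 4: x=0 → posterior Gamma(15, 8)

alpha=15, beta=8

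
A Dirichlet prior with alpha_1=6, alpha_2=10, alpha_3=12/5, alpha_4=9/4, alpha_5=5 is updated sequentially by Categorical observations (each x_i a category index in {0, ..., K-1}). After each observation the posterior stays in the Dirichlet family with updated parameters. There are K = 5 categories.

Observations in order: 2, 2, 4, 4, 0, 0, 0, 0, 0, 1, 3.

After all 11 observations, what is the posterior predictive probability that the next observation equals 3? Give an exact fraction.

obs 1: x=2 → posterior Dirichlet(6, 10, 17/5, 9/4, 5)
obs 2: x=2 → posterior Dirichlet(6, 10, 22/5, 9/4, 5)
obs 3: x=4 → posterior Dirichlet(6, 10, 22/5, 9/4, 6)
obs 4: x=4 → posterior Dirichlet(6, 10, 22/5, 9/4, 7)
obs 5: x=0 → posterior Dirichlet(7, 10, 22/5, 9/4, 7)
obs 6: x=0 → posterior Dirichlet(8, 10, 22/5, 9/4, 7)
obs 7: x=0 → posterior Dirichlet(9, 10, 22/5, 9/4, 7)
obs 8: x=0 → posterior Dirichlet(10, 10, 22/5, 9/4, 7)
obs 9: x=0 → posterior Dirichlet(11, 10, 22/5, 9/4, 7)
obs 10: x=1 → posterior Dirichlet(11, 11, 22/5, 9/4, 7)
obs 11: x=3 → posterior Dirichlet(11, 11, 22/5, 13/4, 7)

65/733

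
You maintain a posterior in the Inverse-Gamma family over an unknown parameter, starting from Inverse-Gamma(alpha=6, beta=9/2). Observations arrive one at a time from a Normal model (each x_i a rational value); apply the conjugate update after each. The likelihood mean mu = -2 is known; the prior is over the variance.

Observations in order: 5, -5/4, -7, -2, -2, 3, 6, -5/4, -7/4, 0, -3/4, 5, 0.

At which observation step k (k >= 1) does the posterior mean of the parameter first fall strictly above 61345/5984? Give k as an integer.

k = 12

obs 1: x=5 → posterior Inverse-Gamma(13/2, 29)
obs 2: x=-5/4 → posterior Inverse-Gamma(7, 937/32)
obs 3: x=-7 → posterior Inverse-Gamma(15/2, 1337/32)
obs 4: x=-2 → posterior Inverse-Gamma(8, 1337/32)
obs 5: x=-2 → posterior Inverse-Gamma(17/2, 1337/32)
obs 6: x=3 → posterior Inverse-Gamma(9, 1737/32)
obs 7: x=6 → posterior Inverse-Gamma(19/2, 2761/32)
obs 8: x=-5/4 → posterior Inverse-Gamma(10, 1385/16)
obs 9: x=-7/4 → posterior Inverse-Gamma(21/2, 2771/32)
obs 10: x=0 → posterior Inverse-Gamma(11, 2835/32)
obs 11: x=-3/4 → posterior Inverse-Gamma(23/2, 715/8)
obs 12: x=5 → posterior Inverse-Gamma(12, 911/8)
obs 13: x=0 → posterior Inverse-Gamma(25/2, 927/8)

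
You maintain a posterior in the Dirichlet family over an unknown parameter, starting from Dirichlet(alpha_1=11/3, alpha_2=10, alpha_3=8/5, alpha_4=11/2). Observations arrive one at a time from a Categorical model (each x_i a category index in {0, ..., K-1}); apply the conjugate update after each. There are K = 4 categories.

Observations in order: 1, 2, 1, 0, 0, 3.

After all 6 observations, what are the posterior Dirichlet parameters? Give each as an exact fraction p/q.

alpha_1=17/3, alpha_2=12, alpha_3=13/5, alpha_4=13/2

obs 1: x=1 → posterior Dirichlet(11/3, 11, 8/5, 11/2)
obs 2: x=2 → posterior Dirichlet(11/3, 11, 13/5, 11/2)
obs 3: x=1 → posterior Dirichlet(11/3, 12, 13/5, 11/2)
obs 4: x=0 → posterior Dirichlet(14/3, 12, 13/5, 11/2)
obs 5: x=0 → posterior Dirichlet(17/3, 12, 13/5, 11/2)
obs 6: x=3 → posterior Dirichlet(17/3, 12, 13/5, 13/2)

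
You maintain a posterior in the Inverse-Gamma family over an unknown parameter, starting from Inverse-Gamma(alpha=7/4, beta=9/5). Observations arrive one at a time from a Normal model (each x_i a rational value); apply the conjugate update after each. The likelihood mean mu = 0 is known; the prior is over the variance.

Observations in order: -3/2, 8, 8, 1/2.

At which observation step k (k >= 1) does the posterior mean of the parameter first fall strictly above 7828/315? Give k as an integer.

k = 3

obs 1: x=-3/2 → posterior Inverse-Gamma(9/4, 117/40)
obs 2: x=8 → posterior Inverse-Gamma(11/4, 1397/40)
obs 3: x=8 → posterior Inverse-Gamma(13/4, 2677/40)
obs 4: x=1/2 → posterior Inverse-Gamma(15/4, 1341/20)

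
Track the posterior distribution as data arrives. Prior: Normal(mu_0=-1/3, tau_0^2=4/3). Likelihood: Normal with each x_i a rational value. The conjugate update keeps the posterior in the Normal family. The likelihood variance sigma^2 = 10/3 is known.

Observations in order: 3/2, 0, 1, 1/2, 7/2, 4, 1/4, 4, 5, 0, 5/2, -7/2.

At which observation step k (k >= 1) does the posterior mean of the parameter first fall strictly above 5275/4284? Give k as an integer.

obs 1: x=3/2 → posterior Normal(4/21, 20/21)
obs 2: x=0 → posterior Normal(4/27, 20/27)
obs 3: x=1 → posterior Normal(10/33, 20/33)
obs 4: x=1/2 → posterior Normal(1/3, 20/39)
obs 5: x=7/2 → posterior Normal(34/45, 4/9)
obs 6: x=4 → posterior Normal(58/51, 20/51)
obs 7: x=1/4 → posterior Normal(119/114, 20/57)
obs 8: x=4 → posterior Normal(167/126, 20/63)
obs 9: x=5 → posterior Normal(227/138, 20/69)
obs 10: x=0 → posterior Normal(227/150, 4/15)
obs 11: x=5/2 → posterior Normal(257/162, 20/81)
obs 12: x=-7/2 → posterior Normal(215/174, 20/87)

k = 8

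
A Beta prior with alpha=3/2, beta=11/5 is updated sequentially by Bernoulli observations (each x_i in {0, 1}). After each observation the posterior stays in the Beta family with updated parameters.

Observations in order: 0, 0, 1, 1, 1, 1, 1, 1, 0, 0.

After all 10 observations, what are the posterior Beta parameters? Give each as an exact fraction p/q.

alpha=15/2, beta=31/5

obs 1: x=0 → posterior Beta(3/2, 16/5)
obs 2: x=0 → posterior Beta(3/2, 21/5)
obs 3: x=1 → posterior Beta(5/2, 21/5)
obs 4: x=1 → posterior Beta(7/2, 21/5)
obs 5: x=1 → posterior Beta(9/2, 21/5)
obs 6: x=1 → posterior Beta(11/2, 21/5)
obs 7: x=1 → posterior Beta(13/2, 21/5)
obs 8: x=1 → posterior Beta(15/2, 21/5)
obs 9: x=0 → posterior Beta(15/2, 26/5)
obs 10: x=0 → posterior Beta(15/2, 31/5)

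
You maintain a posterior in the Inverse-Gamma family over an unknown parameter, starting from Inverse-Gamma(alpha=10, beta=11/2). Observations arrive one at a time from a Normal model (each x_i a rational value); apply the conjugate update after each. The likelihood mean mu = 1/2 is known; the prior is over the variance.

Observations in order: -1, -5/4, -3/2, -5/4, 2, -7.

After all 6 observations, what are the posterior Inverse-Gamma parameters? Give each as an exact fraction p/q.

obs 1: x=-1 → posterior Inverse-Gamma(21/2, 53/8)
obs 2: x=-5/4 → posterior Inverse-Gamma(11, 261/32)
obs 3: x=-3/2 → posterior Inverse-Gamma(23/2, 325/32)
obs 4: x=-5/4 → posterior Inverse-Gamma(12, 187/16)
obs 5: x=2 → posterior Inverse-Gamma(25/2, 205/16)
obs 6: x=-7 → posterior Inverse-Gamma(13, 655/16)

alpha=13, beta=655/16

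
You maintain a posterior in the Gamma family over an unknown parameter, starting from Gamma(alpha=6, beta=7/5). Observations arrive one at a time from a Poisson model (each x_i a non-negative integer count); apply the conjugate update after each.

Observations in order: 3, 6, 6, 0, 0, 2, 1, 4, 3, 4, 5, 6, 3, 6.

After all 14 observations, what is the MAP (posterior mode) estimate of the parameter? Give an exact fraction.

270/77

obs 1: x=3 → posterior Gamma(9, 12/5)
obs 2: x=6 → posterior Gamma(15, 17/5)
obs 3: x=6 → posterior Gamma(21, 22/5)
obs 4: x=0 → posterior Gamma(21, 27/5)
obs 5: x=0 → posterior Gamma(21, 32/5)
obs 6: x=2 → posterior Gamma(23, 37/5)
obs 7: x=1 → posterior Gamma(24, 42/5)
obs 8: x=4 → posterior Gamma(28, 47/5)
obs 9: x=3 → posterior Gamma(31, 52/5)
obs 10: x=4 → posterior Gamma(35, 57/5)
obs 11: x=5 → posterior Gamma(40, 62/5)
obs 12: x=6 → posterior Gamma(46, 67/5)
obs 13: x=3 → posterior Gamma(49, 72/5)
obs 14: x=6 → posterior Gamma(55, 77/5)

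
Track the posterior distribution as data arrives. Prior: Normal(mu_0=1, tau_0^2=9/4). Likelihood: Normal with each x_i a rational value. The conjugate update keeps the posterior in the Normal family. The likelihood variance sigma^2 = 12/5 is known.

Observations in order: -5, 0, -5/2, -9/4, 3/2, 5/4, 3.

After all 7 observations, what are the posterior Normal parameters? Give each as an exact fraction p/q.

mu_0=-4/11, tau_0^2=36/121

obs 1: x=-5 → posterior Normal(-59/31, 36/31)
obs 2: x=0 → posterior Normal(-59/46, 18/23)
obs 3: x=-5/2 → posterior Normal(-193/122, 36/61)
obs 4: x=-9/4 → posterior Normal(-521/304, 9/19)
obs 5: x=3/2 → posterior Normal(-431/364, 36/91)
obs 6: x=5/4 → posterior Normal(-89/106, 18/53)
obs 7: x=3 → posterior Normal(-4/11, 36/121)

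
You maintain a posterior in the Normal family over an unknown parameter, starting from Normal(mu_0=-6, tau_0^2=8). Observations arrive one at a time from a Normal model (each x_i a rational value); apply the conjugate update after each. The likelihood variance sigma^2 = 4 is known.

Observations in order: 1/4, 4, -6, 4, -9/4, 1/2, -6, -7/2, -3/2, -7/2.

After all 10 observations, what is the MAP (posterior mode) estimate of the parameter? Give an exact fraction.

obs 1: x=1/4 → posterior Normal(-11/6, 8/3)
obs 2: x=4 → posterior Normal(1/2, 8/5)
obs 3: x=-6 → posterior Normal(-19/14, 8/7)
obs 4: x=4 → posterior Normal(-1/6, 8/9)
obs 5: x=-9/4 → posterior Normal(-6/11, 8/11)
obs 6: x=1/2 → posterior Normal(-5/13, 8/13)
obs 7: x=-6 → posterior Normal(-17/15, 8/15)
obs 8: x=-7/2 → posterior Normal(-24/17, 8/17)
obs 9: x=-3/2 → posterior Normal(-27/19, 8/19)
obs 10: x=-7/2 → posterior Normal(-34/21, 8/21)

-34/21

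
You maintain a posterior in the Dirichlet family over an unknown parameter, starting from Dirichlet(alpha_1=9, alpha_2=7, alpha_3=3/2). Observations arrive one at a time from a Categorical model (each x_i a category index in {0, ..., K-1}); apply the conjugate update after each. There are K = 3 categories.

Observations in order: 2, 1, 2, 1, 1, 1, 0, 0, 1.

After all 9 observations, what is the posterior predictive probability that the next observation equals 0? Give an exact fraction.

22/53

obs 1: x=2 → posterior Dirichlet(9, 7, 5/2)
obs 2: x=1 → posterior Dirichlet(9, 8, 5/2)
obs 3: x=2 → posterior Dirichlet(9, 8, 7/2)
obs 4: x=1 → posterior Dirichlet(9, 9, 7/2)
obs 5: x=1 → posterior Dirichlet(9, 10, 7/2)
obs 6: x=1 → posterior Dirichlet(9, 11, 7/2)
obs 7: x=0 → posterior Dirichlet(10, 11, 7/2)
obs 8: x=0 → posterior Dirichlet(11, 11, 7/2)
obs 9: x=1 → posterior Dirichlet(11, 12, 7/2)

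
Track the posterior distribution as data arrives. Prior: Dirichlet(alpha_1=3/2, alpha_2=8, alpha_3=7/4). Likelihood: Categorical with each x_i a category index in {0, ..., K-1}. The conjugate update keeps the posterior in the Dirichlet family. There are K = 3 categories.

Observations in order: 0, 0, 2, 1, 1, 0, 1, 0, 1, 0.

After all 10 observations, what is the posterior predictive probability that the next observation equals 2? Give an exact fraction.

obs 1: x=0 → posterior Dirichlet(5/2, 8, 7/4)
obs 2: x=0 → posterior Dirichlet(7/2, 8, 7/4)
obs 3: x=2 → posterior Dirichlet(7/2, 8, 11/4)
obs 4: x=1 → posterior Dirichlet(7/2, 9, 11/4)
obs 5: x=1 → posterior Dirichlet(7/2, 10, 11/4)
obs 6: x=0 → posterior Dirichlet(9/2, 10, 11/4)
obs 7: x=1 → posterior Dirichlet(9/2, 11, 11/4)
obs 8: x=0 → posterior Dirichlet(11/2, 11, 11/4)
obs 9: x=1 → posterior Dirichlet(11/2, 12, 11/4)
obs 10: x=0 → posterior Dirichlet(13/2, 12, 11/4)

11/85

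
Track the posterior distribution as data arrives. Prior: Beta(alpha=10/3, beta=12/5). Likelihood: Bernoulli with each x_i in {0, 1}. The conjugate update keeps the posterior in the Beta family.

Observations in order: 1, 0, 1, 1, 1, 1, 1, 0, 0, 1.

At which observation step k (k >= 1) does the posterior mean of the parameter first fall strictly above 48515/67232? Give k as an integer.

k = 7

obs 1: x=1 → posterior Beta(13/3, 12/5)
obs 2: x=0 → posterior Beta(13/3, 17/5)
obs 3: x=1 → posterior Beta(16/3, 17/5)
obs 4: x=1 → posterior Beta(19/3, 17/5)
obs 5: x=1 → posterior Beta(22/3, 17/5)
obs 6: x=1 → posterior Beta(25/3, 17/5)
obs 7: x=1 → posterior Beta(28/3, 17/5)
obs 8: x=0 → posterior Beta(28/3, 22/5)
obs 9: x=0 → posterior Beta(28/3, 27/5)
obs 10: x=1 → posterior Beta(31/3, 27/5)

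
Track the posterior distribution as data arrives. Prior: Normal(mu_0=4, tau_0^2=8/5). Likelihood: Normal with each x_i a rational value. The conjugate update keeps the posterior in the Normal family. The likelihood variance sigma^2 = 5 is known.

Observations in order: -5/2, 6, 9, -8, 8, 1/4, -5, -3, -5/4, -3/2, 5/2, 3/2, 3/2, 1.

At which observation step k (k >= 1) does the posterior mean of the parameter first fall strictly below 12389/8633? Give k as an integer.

k = 9

obs 1: x=-5/2 → posterior Normal(80/33, 40/33)
obs 2: x=6 → posterior Normal(128/41, 40/41)
obs 3: x=9 → posterior Normal(200/49, 40/49)
obs 4: x=-8 → posterior Normal(136/57, 40/57)
obs 5: x=8 → posterior Normal(40/13, 8/13)
obs 6: x=1/4 → posterior Normal(202/73, 40/73)
obs 7: x=-5 → posterior Normal(2, 40/81)
obs 8: x=-3 → posterior Normal(138/89, 40/89)
obs 9: x=-5/4 → posterior Normal(128/97, 40/97)
obs 10: x=-3/2 → posterior Normal(116/105, 8/21)
obs 11: x=5/2 → posterior Normal(136/113, 40/113)
obs 12: x=3/2 → posterior Normal(148/121, 40/121)
obs 13: x=3/2 → posterior Normal(160/129, 40/129)
obs 14: x=1 → posterior Normal(168/137, 40/137)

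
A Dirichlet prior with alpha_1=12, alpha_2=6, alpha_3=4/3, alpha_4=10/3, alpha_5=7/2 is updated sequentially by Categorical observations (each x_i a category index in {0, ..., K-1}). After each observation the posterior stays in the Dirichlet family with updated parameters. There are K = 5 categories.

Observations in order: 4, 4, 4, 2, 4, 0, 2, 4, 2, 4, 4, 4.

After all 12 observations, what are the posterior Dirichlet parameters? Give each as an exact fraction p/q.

obs 1: x=4 → posterior Dirichlet(12, 6, 4/3, 10/3, 9/2)
obs 2: x=4 → posterior Dirichlet(12, 6, 4/3, 10/3, 11/2)
obs 3: x=4 → posterior Dirichlet(12, 6, 4/3, 10/3, 13/2)
obs 4: x=2 → posterior Dirichlet(12, 6, 7/3, 10/3, 13/2)
obs 5: x=4 → posterior Dirichlet(12, 6, 7/3, 10/3, 15/2)
obs 6: x=0 → posterior Dirichlet(13, 6, 7/3, 10/3, 15/2)
obs 7: x=2 → posterior Dirichlet(13, 6, 10/3, 10/3, 15/2)
obs 8: x=4 → posterior Dirichlet(13, 6, 10/3, 10/3, 17/2)
obs 9: x=2 → posterior Dirichlet(13, 6, 13/3, 10/3, 17/2)
obs 10: x=4 → posterior Dirichlet(13, 6, 13/3, 10/3, 19/2)
obs 11: x=4 → posterior Dirichlet(13, 6, 13/3, 10/3, 21/2)
obs 12: x=4 → posterior Dirichlet(13, 6, 13/3, 10/3, 23/2)

alpha_1=13, alpha_2=6, alpha_3=13/3, alpha_4=10/3, alpha_5=23/2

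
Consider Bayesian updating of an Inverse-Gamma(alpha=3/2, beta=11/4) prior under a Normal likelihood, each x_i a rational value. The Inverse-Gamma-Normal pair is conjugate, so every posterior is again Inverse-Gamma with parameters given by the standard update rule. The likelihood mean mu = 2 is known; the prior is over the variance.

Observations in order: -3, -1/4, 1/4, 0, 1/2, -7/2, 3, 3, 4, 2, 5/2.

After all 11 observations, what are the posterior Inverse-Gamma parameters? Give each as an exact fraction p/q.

alpha=7, beta=651/16

obs 1: x=-3 → posterior Inverse-Gamma(2, 61/4)
obs 2: x=-1/4 → posterior Inverse-Gamma(5/2, 569/32)
obs 3: x=1/4 → posterior Inverse-Gamma(3, 309/16)
obs 4: x=0 → posterior Inverse-Gamma(7/2, 341/16)
obs 5: x=1/2 → posterior Inverse-Gamma(4, 359/16)
obs 6: x=-7/2 → posterior Inverse-Gamma(9/2, 601/16)
obs 7: x=3 → posterior Inverse-Gamma(5, 609/16)
obs 8: x=3 → posterior Inverse-Gamma(11/2, 617/16)
obs 9: x=4 → posterior Inverse-Gamma(6, 649/16)
obs 10: x=2 → posterior Inverse-Gamma(13/2, 649/16)
obs 11: x=5/2 → posterior Inverse-Gamma(7, 651/16)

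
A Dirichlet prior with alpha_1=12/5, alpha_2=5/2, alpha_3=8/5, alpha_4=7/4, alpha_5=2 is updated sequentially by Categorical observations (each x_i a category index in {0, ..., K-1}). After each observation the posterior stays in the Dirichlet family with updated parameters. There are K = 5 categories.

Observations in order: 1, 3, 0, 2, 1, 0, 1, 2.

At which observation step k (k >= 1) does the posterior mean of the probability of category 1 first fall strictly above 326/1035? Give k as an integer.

k = 7

obs 1: x=1 → posterior Dirichlet(12/5, 7/2, 8/5, 7/4, 2)
obs 2: x=3 → posterior Dirichlet(12/5, 7/2, 8/5, 11/4, 2)
obs 3: x=0 → posterior Dirichlet(17/5, 7/2, 8/5, 11/4, 2)
obs 4: x=2 → posterior Dirichlet(17/5, 7/2, 13/5, 11/4, 2)
obs 5: x=1 → posterior Dirichlet(17/5, 9/2, 13/5, 11/4, 2)
obs 6: x=0 → posterior Dirichlet(22/5, 9/2, 13/5, 11/4, 2)
obs 7: x=1 → posterior Dirichlet(22/5, 11/2, 13/5, 11/4, 2)
obs 8: x=2 → posterior Dirichlet(22/5, 11/2, 18/5, 11/4, 2)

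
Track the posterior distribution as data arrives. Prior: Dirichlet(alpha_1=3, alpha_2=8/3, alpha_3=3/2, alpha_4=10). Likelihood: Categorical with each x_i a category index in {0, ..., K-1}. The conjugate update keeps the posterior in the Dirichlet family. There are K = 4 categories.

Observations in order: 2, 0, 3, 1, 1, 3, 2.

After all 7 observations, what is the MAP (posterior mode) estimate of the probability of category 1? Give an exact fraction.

obs 1: x=2 → posterior Dirichlet(3, 8/3, 5/2, 10)
obs 2: x=0 → posterior Dirichlet(4, 8/3, 5/2, 10)
obs 3: x=3 → posterior Dirichlet(4, 8/3, 5/2, 11)
obs 4: x=1 → posterior Dirichlet(4, 11/3, 5/2, 11)
obs 5: x=1 → posterior Dirichlet(4, 14/3, 5/2, 11)
obs 6: x=3 → posterior Dirichlet(4, 14/3, 5/2, 12)
obs 7: x=2 → posterior Dirichlet(4, 14/3, 7/2, 12)

2/11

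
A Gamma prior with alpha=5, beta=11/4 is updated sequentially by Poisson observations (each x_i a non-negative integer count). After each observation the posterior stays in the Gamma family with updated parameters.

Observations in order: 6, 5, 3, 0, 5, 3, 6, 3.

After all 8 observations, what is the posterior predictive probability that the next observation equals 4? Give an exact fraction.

obs 1: x=6 → posterior Gamma(11, 15/4)
obs 2: x=5 → posterior Gamma(16, 19/4)
obs 3: x=3 → posterior Gamma(19, 23/4)
obs 4: x=0 → posterior Gamma(19, 27/4)
obs 5: x=5 → posterior Gamma(24, 31/4)
obs 6: x=3 → posterior Gamma(27, 35/4)
obs 7: x=6 → posterior Gamma(33, 39/4)
obs 8: x=3 → posterior Gamma(36, 43/4)

1343524383907672030483071694173094769176956582209575932838244211456/7654455761751330268890575447204214294134057054403947260546060444801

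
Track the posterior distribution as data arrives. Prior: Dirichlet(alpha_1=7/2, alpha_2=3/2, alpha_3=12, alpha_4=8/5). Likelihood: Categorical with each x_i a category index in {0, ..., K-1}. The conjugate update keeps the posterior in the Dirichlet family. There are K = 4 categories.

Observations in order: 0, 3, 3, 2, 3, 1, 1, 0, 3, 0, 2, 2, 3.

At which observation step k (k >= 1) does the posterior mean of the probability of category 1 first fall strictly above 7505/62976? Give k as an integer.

obs 1: x=0 → posterior Dirichlet(9/2, 3/2, 12, 8/5)
obs 2: x=3 → posterior Dirichlet(9/2, 3/2, 12, 13/5)
obs 3: x=3 → posterior Dirichlet(9/2, 3/2, 12, 18/5)
obs 4: x=2 → posterior Dirichlet(9/2, 3/2, 13, 18/5)
obs 5: x=3 → posterior Dirichlet(9/2, 3/2, 13, 23/5)
obs 6: x=1 → posterior Dirichlet(9/2, 5/2, 13, 23/5)
obs 7: x=1 → posterior Dirichlet(9/2, 7/2, 13, 23/5)
obs 8: x=0 → posterior Dirichlet(11/2, 7/2, 13, 23/5)
obs 9: x=3 → posterior Dirichlet(11/2, 7/2, 13, 28/5)
obs 10: x=0 → posterior Dirichlet(13/2, 7/2, 13, 28/5)
obs 11: x=2 → posterior Dirichlet(13/2, 7/2, 14, 28/5)
obs 12: x=2 → posterior Dirichlet(13/2, 7/2, 15, 28/5)
obs 13: x=3 → posterior Dirichlet(13/2, 7/2, 15, 33/5)

k = 7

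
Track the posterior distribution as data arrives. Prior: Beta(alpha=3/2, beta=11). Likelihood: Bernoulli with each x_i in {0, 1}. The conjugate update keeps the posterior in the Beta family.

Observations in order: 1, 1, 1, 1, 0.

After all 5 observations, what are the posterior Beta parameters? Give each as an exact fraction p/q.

obs 1: x=1 → posterior Beta(5/2, 11)
obs 2: x=1 → posterior Beta(7/2, 11)
obs 3: x=1 → posterior Beta(9/2, 11)
obs 4: x=1 → posterior Beta(11/2, 11)
obs 5: x=0 → posterior Beta(11/2, 12)

alpha=11/2, beta=12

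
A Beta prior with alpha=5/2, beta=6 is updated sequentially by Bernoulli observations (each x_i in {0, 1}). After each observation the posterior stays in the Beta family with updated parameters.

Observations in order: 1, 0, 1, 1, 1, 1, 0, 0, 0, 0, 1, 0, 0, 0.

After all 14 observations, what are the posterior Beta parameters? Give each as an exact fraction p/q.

alpha=17/2, beta=14

obs 1: x=1 → posterior Beta(7/2, 6)
obs 2: x=0 → posterior Beta(7/2, 7)
obs 3: x=1 → posterior Beta(9/2, 7)
obs 4: x=1 → posterior Beta(11/2, 7)
obs 5: x=1 → posterior Beta(13/2, 7)
obs 6: x=1 → posterior Beta(15/2, 7)
obs 7: x=0 → posterior Beta(15/2, 8)
obs 8: x=0 → posterior Beta(15/2, 9)
obs 9: x=0 → posterior Beta(15/2, 10)
obs 10: x=0 → posterior Beta(15/2, 11)
obs 11: x=1 → posterior Beta(17/2, 11)
obs 12: x=0 → posterior Beta(17/2, 12)
obs 13: x=0 → posterior Beta(17/2, 13)
obs 14: x=0 → posterior Beta(17/2, 14)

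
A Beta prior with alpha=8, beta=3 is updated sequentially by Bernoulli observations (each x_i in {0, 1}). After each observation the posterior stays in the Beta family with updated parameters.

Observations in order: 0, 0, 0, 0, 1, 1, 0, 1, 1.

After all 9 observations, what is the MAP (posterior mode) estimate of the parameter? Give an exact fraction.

11/18

obs 1: x=0 → posterior Beta(8, 4)
obs 2: x=0 → posterior Beta(8, 5)
obs 3: x=0 → posterior Beta(8, 6)
obs 4: x=0 → posterior Beta(8, 7)
obs 5: x=1 → posterior Beta(9, 7)
obs 6: x=1 → posterior Beta(10, 7)
obs 7: x=0 → posterior Beta(10, 8)
obs 8: x=1 → posterior Beta(11, 8)
obs 9: x=1 → posterior Beta(12, 8)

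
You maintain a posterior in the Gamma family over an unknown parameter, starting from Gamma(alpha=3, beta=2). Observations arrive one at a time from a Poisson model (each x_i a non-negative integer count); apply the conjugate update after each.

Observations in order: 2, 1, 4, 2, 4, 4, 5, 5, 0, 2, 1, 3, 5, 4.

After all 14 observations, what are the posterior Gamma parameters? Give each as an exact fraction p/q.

alpha=45, beta=16

obs 1: x=2 → posterior Gamma(5, 3)
obs 2: x=1 → posterior Gamma(6, 4)
obs 3: x=4 → posterior Gamma(10, 5)
obs 4: x=2 → posterior Gamma(12, 6)
obs 5: x=4 → posterior Gamma(16, 7)
obs 6: x=4 → posterior Gamma(20, 8)
obs 7: x=5 → posterior Gamma(25, 9)
obs 8: x=5 → posterior Gamma(30, 10)
obs 9: x=0 → posterior Gamma(30, 11)
obs 10: x=2 → posterior Gamma(32, 12)
obs 11: x=1 → posterior Gamma(33, 13)
obs 12: x=3 → posterior Gamma(36, 14)
obs 13: x=5 → posterior Gamma(41, 15)
obs 14: x=4 → posterior Gamma(45, 16)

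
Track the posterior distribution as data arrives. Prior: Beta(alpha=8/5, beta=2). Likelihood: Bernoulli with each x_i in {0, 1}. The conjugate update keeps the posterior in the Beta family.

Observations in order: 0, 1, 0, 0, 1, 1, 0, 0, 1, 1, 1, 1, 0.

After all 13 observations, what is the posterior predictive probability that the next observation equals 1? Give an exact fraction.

obs 1: x=0 → posterior Beta(8/5, 3)
obs 2: x=1 → posterior Beta(13/5, 3)
obs 3: x=0 → posterior Beta(13/5, 4)
obs 4: x=0 → posterior Beta(13/5, 5)
obs 5: x=1 → posterior Beta(18/5, 5)
obs 6: x=1 → posterior Beta(23/5, 5)
obs 7: x=0 → posterior Beta(23/5, 6)
obs 8: x=0 → posterior Beta(23/5, 7)
obs 9: x=1 → posterior Beta(28/5, 7)
obs 10: x=1 → posterior Beta(33/5, 7)
obs 11: x=1 → posterior Beta(38/5, 7)
obs 12: x=1 → posterior Beta(43/5, 7)
obs 13: x=0 → posterior Beta(43/5, 8)

43/83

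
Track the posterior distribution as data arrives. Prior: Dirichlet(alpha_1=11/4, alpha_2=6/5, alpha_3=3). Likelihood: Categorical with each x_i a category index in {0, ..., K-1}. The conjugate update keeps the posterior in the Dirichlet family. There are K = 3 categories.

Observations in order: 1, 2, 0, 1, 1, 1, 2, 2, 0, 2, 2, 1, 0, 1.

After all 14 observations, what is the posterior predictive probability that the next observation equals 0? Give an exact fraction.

115/419

obs 1: x=1 → posterior Dirichlet(11/4, 11/5, 3)
obs 2: x=2 → posterior Dirichlet(11/4, 11/5, 4)
obs 3: x=0 → posterior Dirichlet(15/4, 11/5, 4)
obs 4: x=1 → posterior Dirichlet(15/4, 16/5, 4)
obs 5: x=1 → posterior Dirichlet(15/4, 21/5, 4)
obs 6: x=1 → posterior Dirichlet(15/4, 26/5, 4)
obs 7: x=2 → posterior Dirichlet(15/4, 26/5, 5)
obs 8: x=2 → posterior Dirichlet(15/4, 26/5, 6)
obs 9: x=0 → posterior Dirichlet(19/4, 26/5, 6)
obs 10: x=2 → posterior Dirichlet(19/4, 26/5, 7)
obs 11: x=2 → posterior Dirichlet(19/4, 26/5, 8)
obs 12: x=1 → posterior Dirichlet(19/4, 31/5, 8)
obs 13: x=0 → posterior Dirichlet(23/4, 31/5, 8)
obs 14: x=1 → posterior Dirichlet(23/4, 36/5, 8)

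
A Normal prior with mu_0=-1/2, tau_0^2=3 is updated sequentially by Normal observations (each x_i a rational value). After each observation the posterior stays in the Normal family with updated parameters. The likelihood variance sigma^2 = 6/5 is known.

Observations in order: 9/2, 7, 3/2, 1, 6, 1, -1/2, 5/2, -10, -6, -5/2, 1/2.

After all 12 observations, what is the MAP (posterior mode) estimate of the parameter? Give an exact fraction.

obs 1: x=9/2 → posterior Normal(43/14, 6/7)
obs 2: x=7 → posterior Normal(113/24, 1/2)
obs 3: x=3/2 → posterior Normal(64/17, 6/17)
obs 4: x=1 → posterior Normal(69/22, 3/11)
obs 5: x=6 → posterior Normal(11/3, 2/9)
obs 6: x=1 → posterior Normal(13/4, 3/16)
obs 7: x=-1/2 → posterior Normal(203/74, 6/37)
obs 8: x=5/2 → posterior Normal(19/7, 1/7)
obs 9: x=-10 → posterior Normal(64/47, 6/47)
obs 10: x=-6 → posterior Normal(17/26, 3/26)
obs 11: x=-5/2 → posterior Normal(43/114, 2/19)
obs 12: x=1/2 → posterior Normal(12/31, 3/31)

12/31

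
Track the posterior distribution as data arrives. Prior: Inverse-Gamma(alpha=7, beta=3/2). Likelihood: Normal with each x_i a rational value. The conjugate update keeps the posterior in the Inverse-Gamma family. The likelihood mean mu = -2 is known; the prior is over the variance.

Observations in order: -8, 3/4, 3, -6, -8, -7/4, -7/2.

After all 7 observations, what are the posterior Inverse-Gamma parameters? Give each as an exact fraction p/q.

alpha=21/2, beta=1007/16

obs 1: x=-8 → posterior Inverse-Gamma(15/2, 39/2)
obs 2: x=3/4 → posterior Inverse-Gamma(8, 745/32)
obs 3: x=3 → posterior Inverse-Gamma(17/2, 1145/32)
obs 4: x=-6 → posterior Inverse-Gamma(9, 1401/32)
obs 5: x=-8 → posterior Inverse-Gamma(19/2, 1977/32)
obs 6: x=-7/4 → posterior Inverse-Gamma(10, 989/16)
obs 7: x=-7/2 → posterior Inverse-Gamma(21/2, 1007/16)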